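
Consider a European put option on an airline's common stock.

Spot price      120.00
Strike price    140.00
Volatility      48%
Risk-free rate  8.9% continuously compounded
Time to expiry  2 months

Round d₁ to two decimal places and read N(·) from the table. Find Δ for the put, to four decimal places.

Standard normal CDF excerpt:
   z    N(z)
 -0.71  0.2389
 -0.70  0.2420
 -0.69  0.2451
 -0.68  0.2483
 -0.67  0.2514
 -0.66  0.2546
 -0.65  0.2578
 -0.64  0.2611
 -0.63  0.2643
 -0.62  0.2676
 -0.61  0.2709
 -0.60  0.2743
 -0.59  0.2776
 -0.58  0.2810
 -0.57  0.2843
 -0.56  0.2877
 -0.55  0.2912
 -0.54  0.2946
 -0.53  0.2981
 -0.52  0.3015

-0.7291

σ√T = 0.48 × 0.4082 = 0.1960
d₁ = [ln(120/140) + (0.089 + ½·0.48²)·0.1667] / (σ√T) = (-0.1542 + 0.0340) / 0.1960 = -0.6130 which rounds to -0.61
N(d₁) = N(-0.61) = 0.2709
Δ_put = N(d₁) − 1 = 0.2709 − 1 = -0.7291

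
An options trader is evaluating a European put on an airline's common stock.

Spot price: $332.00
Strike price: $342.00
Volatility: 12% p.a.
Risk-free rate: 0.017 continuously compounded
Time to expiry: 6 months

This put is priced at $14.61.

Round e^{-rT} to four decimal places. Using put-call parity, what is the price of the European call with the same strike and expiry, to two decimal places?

e^(−rT) = e^(−0.017·0.5) = 0.9915
Put-call parity: C − P = S − K·e^(−rT) = 332 − 342·0.9915 = 332 − 339.0930 = -7.0930
C = P + (C − P) = 14.61 + (-7.0930) = 7.5170

$7.52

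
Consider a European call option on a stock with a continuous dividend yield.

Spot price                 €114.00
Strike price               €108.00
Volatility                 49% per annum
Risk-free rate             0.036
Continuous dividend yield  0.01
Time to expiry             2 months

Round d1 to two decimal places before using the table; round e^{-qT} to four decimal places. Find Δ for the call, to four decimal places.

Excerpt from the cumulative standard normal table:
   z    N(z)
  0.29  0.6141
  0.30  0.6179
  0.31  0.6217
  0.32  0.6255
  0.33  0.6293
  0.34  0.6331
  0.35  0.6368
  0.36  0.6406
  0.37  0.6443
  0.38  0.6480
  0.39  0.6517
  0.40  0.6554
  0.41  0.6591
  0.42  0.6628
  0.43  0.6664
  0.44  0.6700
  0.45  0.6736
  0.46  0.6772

0.6506

σ√T = 0.49·√0.1667 = 0.2000
d₁ = [ln(114/108) + (0.036 − 0.01 + 0.49²/2)·0.1667] / 0.2000 = [0.0541 + 0.0243] / 0.2000 = 0.3920 which rounds to 0.39
N(d₁) = N(0.39) = 0.6517
Δ_call = e^(−qT)·N(d₁) = 0.9983·0.6517 = 0.6506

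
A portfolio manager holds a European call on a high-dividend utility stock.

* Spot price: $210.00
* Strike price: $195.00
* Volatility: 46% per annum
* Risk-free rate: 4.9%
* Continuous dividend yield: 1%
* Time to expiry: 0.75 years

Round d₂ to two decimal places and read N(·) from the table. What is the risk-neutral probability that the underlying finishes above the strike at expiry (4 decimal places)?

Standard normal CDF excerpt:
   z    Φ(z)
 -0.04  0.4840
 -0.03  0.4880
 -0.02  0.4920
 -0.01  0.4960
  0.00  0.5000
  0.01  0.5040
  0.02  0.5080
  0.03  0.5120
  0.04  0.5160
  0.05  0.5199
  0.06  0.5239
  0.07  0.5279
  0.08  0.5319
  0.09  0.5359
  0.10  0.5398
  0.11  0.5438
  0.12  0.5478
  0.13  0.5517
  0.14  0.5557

σ√T = 0.46·√0.75 = 0.3984
d₁ = [ln(210/195) + (0.049 − 0.01 + 0.46²/2)·0.75] / 0.3984 = [0.0741 + 0.1086] / 0.3984 = 0.4586 which rounds to 0.46
d₂ = d₁ − σ√T = 0.4586 − 0.3984 = 0.0603 which rounds to 0.06
Risk-neutral Pr[S_T > K] = N(d₂) = N(0.06) = 0.5239

0.5239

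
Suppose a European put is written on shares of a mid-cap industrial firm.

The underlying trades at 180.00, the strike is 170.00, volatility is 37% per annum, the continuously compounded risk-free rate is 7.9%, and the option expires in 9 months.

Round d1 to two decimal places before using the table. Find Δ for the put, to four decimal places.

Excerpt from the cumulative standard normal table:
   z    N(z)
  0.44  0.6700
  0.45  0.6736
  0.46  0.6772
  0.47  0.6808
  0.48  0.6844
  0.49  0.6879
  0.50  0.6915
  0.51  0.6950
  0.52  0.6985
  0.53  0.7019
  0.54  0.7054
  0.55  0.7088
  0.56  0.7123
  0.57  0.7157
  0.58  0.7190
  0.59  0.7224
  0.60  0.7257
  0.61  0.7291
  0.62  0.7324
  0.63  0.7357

T = 0.75;  σ√T = 0.3204
d₁ = [ln(180/170) + (0.079 + ½·0.37²)·0.75] / (σ√T) = (0.0572 + 0.1106) / 0.3204 = 0.5235 which rounds to 0.52
N(d₁) = N(0.52) = 0.6985
Δ_put = N(d₁) − 1 = 0.6985 − 1 = -0.3015

-0.3015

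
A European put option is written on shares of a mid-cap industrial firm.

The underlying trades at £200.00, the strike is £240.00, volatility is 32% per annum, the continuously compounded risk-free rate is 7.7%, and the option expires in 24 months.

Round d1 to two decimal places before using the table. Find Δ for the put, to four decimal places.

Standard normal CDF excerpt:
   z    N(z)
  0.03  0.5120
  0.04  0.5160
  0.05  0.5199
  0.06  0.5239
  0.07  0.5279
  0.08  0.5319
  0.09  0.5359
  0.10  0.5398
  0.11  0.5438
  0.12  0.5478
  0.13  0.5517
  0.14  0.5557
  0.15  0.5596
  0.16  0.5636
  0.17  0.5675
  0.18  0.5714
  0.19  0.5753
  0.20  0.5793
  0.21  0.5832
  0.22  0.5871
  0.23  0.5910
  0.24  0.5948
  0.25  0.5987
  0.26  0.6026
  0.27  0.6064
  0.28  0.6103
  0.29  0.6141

-0.4364

σ√T = 0.32·√2 = 0.4525
d₁ = [ln(200/240) + (0.077 + 0.32²/2)·2] / 0.4525 = [-0.1823 + 0.2564] / 0.4525 = 0.1637 ≈ 0.16
N(d₁) = N(0.16) = 0.5636
Δ_put = N(d₁) − 1 = 0.5636 − 1 = -0.4364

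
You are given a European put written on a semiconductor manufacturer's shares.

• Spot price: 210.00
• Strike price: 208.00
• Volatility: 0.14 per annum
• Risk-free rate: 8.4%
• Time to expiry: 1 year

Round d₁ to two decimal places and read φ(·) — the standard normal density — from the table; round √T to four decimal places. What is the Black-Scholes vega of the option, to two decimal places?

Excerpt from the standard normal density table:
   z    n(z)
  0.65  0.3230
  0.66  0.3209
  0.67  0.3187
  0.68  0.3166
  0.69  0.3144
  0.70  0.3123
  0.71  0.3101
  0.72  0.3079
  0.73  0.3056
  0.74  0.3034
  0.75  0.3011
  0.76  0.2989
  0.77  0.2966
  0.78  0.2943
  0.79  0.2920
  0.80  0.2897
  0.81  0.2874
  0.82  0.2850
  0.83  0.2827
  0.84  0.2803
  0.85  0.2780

63.71

σ√T = 0.14·√1 = 0.1400
ln(S/K) + (r + σ²/2)T = ln(210/208) + (0.084 + 0.14²/2)·1 = 0.0096 + 0.0938 = 0.1034
d₁ = 0.1034 / 0.1400 = 0.7384 ⇒ 0.74
√T = √1 = 1.0000
φ(d₁) = φ(0.74) = 0.3034
vega = S·φ(d₁)·√T = 210·0.3034·1.0000 = 63.7140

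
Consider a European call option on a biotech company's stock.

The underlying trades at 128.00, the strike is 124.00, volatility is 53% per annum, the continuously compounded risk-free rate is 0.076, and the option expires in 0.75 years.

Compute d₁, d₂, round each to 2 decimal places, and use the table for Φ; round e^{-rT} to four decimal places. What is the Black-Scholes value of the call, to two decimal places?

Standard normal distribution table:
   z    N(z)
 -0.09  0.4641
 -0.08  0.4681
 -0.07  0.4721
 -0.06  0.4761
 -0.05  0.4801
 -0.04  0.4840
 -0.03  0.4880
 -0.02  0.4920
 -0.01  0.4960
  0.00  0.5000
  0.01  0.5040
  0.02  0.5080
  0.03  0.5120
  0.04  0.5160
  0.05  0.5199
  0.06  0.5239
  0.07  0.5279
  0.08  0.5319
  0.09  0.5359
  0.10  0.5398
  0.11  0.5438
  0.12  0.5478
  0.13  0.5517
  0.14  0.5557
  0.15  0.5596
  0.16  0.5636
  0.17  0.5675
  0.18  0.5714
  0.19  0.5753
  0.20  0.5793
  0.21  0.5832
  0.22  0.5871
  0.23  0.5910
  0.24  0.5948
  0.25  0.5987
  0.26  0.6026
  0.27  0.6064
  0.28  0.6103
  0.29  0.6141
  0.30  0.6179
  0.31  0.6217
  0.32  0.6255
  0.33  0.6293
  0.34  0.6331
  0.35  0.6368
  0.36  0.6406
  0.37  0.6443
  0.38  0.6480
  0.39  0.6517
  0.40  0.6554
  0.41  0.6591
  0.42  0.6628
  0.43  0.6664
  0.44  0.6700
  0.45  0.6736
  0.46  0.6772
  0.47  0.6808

28.15

T = 0.75;  σ√T = 0.4590
ln(S/K) + (r + σ²/2)T = ln(128/124) + (0.076 + 0.53²/2)·0.75 = 0.0317 + 0.1623 = 0.1941
d₁ = 0.1941 / 0.4590 = 0.4229 → 0.42
d₂ = d₁ − σ√T = 0.4229 − 0.4590 = -0.0361 → -0.04
exp(−rT) = exp(−0.076·0.75) = 0.9446
C = 128·N(0.42) − 124·0.9446·N(-0.04) = 128·0.6628 − 124·0.9446·0.4840 = 84.8384 − 56.6911 = 28.1473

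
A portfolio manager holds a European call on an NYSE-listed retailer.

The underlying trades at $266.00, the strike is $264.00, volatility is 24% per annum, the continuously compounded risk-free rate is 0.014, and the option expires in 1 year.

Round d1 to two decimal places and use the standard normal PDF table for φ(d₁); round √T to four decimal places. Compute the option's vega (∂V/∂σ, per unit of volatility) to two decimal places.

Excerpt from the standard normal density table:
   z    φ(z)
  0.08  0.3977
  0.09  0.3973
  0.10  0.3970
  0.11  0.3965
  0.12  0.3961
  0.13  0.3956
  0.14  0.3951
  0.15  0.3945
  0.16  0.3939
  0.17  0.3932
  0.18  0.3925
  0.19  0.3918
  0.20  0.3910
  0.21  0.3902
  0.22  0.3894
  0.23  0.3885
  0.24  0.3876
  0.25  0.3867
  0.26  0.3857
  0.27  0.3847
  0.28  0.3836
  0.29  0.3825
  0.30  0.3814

103.79

T = 1;  σ√T = 0.2400
d₁ = [ln(266/264) + (0.014 + ½·0.24²)·1] / (σ√T) = (0.0075 + 0.0428) / 0.2400 = 0.2098 which rounds to 0.21
√T = √1 = 1.0000
φ(d₁) = φ(0.21) = 0.3902
vega = S·φ(d₁)·√T = 266·0.3902·1.0000 = 103.7932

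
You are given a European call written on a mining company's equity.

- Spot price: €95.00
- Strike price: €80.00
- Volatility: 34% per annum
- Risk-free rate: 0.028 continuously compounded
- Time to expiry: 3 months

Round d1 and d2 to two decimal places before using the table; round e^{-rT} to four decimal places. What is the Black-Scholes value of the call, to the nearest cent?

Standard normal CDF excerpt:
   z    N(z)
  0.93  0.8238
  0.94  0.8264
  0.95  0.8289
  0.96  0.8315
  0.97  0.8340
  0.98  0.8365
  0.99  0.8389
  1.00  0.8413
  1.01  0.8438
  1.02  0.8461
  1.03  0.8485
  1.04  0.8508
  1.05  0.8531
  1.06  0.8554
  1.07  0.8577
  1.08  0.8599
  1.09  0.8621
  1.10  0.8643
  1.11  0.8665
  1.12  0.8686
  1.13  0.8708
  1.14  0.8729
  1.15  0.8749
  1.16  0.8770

€16.67

σ√T = 0.34 × 0.5000 = 0.1700
d₁ = [ln(95/80) + (0.028 + ½·0.34²)·0.25] / (σ√T) = (0.1719 + 0.0215) / 0.1700 = 1.1371 ≈ 1.14
d₂ = 1.1371 − 0.1700 = 0.9671 ≈ 0.97
exp(−rT) = exp(−0.028·0.25) = 0.9930
N(d₁) = N(1.14) = 0.8729;  N(d₂) = N(0.97) = 0.8340
C = 95·0.8729 − 80·0.9930·0.8340 = 82.9255 − 66.2530 = 16.6725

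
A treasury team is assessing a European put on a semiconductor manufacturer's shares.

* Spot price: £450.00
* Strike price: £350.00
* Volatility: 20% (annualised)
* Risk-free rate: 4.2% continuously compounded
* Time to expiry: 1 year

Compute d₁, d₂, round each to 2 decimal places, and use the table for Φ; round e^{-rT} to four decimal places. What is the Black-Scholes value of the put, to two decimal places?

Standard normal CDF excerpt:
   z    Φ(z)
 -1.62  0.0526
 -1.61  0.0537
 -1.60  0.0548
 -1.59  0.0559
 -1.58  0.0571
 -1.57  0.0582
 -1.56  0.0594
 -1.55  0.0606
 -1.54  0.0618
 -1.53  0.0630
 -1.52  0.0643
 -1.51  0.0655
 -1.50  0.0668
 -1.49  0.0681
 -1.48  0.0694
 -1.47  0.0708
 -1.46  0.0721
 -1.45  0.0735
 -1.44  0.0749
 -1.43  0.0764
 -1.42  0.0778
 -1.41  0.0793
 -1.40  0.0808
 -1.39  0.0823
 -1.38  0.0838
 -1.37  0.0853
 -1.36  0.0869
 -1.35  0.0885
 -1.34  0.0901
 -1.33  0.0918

£2.44

σ√T = 0.2·√1 = 0.2000
d₁ = [ln(450/350) + (0.042 + 0.2²/2)·1] / 0.2000 = [0.2513 + 0.0620] / 0.2000 = 1.5666 → 1.57
d₂ = d₁ − σ√T = 1.5666 − 0.2000 = 1.3666 → 1.37
exp(−rT) = exp(−0.042·1) = 0.9589
N(−d₂) = N(-1.37) = 0.0853;  N(−d₁) = N(-1.57) = 0.0582
P = 350·0.9589·0.0853 − 450·0.0582 = 28.6280 − 26.1900 = 2.4380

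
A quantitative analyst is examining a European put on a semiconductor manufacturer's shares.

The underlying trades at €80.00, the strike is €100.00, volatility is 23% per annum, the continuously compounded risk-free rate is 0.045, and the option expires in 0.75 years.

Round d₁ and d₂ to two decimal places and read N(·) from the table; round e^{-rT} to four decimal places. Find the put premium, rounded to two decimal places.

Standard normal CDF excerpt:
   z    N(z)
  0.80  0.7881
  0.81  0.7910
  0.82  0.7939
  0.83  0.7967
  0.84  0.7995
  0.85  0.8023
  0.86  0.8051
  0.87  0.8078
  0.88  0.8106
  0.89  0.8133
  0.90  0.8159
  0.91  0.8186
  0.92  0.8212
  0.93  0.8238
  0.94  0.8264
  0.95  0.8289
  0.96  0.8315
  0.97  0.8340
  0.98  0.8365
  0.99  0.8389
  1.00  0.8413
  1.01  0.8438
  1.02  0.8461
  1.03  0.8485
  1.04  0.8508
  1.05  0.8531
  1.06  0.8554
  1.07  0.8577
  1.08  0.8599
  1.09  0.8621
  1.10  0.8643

€18.29

T = 0.75;  σ√T = 0.1992
d₁ = [ln(80/100) + (0.045 + ½·0.23²)·0.75] / (σ√T) = (-0.2231 + 0.0536) / 0.1992 = -0.8512 ⇒ -0.85
d₂ = -0.8512 − 0.1992 = -1.0504 ⇒ -1.05
e^(−rT) = e^(−0.045·0.75) = 0.9668
P = 100·0.9668·N(1.05) − 80·N(0.85) = 100·0.9668·0.8531 − 80·0.8023 = 82.4777 − 64.1840 = 18.2937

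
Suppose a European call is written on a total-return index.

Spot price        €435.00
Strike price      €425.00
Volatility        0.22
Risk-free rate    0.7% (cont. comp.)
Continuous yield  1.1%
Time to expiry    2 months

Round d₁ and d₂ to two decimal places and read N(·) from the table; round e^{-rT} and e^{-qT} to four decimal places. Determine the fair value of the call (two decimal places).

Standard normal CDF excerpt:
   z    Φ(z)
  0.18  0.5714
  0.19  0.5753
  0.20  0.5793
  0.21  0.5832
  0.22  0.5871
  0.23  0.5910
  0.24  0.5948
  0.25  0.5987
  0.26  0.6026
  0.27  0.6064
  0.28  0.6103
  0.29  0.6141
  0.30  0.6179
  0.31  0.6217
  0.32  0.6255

T = 0.1667;  σ√T = 0.0898
ln(S/K) + (r − q + σ²/2)T = ln(435/425) + (0.007 − 0.011 + 0.22²/2)·0.1667 = 0.0233 + 0.0034 = 0.0266
d₁ = 0.0266 / 0.0898 = 0.2964 ≈ 0.30
d₂ = d₁ − σ√T = 0.2964 − 0.0898 = 0.2066 ≈ 0.21
exp(−qT) = exp(−0.011·0.1667) = 0.9982;  exp(−rT) = exp(−0.007·0.1667) = 0.9988
N(d₁) = N(0.30) = 0.6179;  N(d₂) = N(0.21) = 0.5832
C = 435·0.9982·0.6179 − 425·0.9988·0.5832 = 268.3027 − 247.5626 = 20.7401

€20.74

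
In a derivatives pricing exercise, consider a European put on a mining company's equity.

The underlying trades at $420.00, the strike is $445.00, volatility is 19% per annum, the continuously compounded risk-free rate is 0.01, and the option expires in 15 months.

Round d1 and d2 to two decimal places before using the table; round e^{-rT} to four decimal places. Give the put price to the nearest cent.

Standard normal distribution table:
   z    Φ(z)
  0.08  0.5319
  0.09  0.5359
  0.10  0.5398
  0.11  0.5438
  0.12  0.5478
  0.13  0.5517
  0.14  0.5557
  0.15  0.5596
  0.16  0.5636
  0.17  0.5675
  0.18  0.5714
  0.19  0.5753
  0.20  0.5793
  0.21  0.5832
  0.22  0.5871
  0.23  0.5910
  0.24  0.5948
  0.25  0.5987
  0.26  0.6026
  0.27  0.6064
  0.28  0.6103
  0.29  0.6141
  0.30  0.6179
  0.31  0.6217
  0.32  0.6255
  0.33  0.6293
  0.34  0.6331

σ√T = 0.19 × 1.1180 = 0.2124
d₁ = [ln(420/445) + (0.01 + ½·0.19²)·1.25] / (σ√T) = (-0.0578 + 0.0351) / 0.2124 = -0.1071 ⇒ -0.11
d₂ = -0.1071 − 0.2124 = -0.3196 ⇒ -0.32
e^(−rT) = e^(−0.01·1.25) = 0.9876
N(−d₂) = N(0.32) = 0.6255;  N(−d₁) = N(0.11) = 0.5438
P = 445·0.9876·0.6255 − 420·0.5438 = 274.8960 − 228.3960 = 46.5000

$46.50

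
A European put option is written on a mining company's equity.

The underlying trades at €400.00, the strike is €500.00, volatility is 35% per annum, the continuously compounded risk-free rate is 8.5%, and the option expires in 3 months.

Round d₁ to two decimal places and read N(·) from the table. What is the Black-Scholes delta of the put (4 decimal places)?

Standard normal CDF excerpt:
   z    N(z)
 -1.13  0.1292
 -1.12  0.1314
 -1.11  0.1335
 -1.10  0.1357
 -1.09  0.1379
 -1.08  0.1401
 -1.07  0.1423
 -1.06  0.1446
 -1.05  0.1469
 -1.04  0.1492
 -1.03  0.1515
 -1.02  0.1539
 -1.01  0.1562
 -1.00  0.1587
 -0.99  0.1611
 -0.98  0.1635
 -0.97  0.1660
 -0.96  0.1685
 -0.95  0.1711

σ√T = 0.35·√0.25 = 0.1750
d₁ = [ln(400/500) + (0.085 + 0.35²/2)·0.25] / 0.1750 = [-0.2231 + 0.0366] / 0.1750 = -1.0662 ⇒ -1.07
N(d₁) = N(-1.07) = 0.1423
Δ_put = N(d₁) − 1 = 0.1423 − 1 = -0.8577

-0.8577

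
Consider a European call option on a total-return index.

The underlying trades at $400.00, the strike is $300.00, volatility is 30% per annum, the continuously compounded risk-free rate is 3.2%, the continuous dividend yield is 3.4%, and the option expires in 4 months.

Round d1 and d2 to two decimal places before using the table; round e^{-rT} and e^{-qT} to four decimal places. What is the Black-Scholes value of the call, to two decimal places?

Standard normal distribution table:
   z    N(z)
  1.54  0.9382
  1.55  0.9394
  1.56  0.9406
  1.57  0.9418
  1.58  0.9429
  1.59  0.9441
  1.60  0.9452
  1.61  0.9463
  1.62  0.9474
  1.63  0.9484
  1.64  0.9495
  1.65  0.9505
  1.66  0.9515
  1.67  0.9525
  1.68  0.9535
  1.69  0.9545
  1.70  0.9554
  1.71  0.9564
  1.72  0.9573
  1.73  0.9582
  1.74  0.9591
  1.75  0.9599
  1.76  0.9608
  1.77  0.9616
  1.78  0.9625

σ√T = 0.3·√0.3333 = 0.1732
ln(S/K) + (r − q + σ²/2)T = ln(400/300) + (0.032 − 0.034 + 0.3²/2)·0.3333 = 0.2877 + 0.0143 = 0.3020
d₁ = 0.3020 / 0.1732 = 1.7437 → 1.74
d₂ = d₁ − σ√T = 1.7437 − 0.1732 = 1.5705 → 1.57
exp(−qT) = exp(−0.034·0.3333) = 0.9887;  exp(−rT) = exp(−0.032·0.3333) = 0.9894
N(d₁) = N(1.74) = 0.9591;  N(d₂) = N(1.57) = 0.9418
C = 400·0.9887·0.9591 − 300·0.9894·0.9418 = 379.3049 − 279.5451 = 99.7598

$99.76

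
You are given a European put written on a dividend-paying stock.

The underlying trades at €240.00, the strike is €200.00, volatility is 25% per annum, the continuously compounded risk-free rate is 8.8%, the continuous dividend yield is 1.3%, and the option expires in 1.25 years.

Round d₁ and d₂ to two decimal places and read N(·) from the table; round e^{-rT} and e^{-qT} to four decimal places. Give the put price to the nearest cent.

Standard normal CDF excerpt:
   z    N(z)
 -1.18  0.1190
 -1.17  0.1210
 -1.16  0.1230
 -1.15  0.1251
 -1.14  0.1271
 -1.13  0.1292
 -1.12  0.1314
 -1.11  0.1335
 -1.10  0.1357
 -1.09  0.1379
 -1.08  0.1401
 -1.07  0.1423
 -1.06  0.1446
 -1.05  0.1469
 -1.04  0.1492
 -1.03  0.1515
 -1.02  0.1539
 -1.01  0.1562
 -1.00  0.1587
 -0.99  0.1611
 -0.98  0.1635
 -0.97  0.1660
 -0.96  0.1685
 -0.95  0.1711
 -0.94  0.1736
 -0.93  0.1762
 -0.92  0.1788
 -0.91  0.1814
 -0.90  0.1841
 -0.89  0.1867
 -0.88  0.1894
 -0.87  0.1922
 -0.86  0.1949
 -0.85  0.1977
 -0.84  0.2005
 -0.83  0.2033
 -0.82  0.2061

σ√T = 0.25 × 1.1180 = 0.2795
d₁ = [ln(240/200) + (0.088 − 0.013 + ½·0.25²)·1.25] / (σ√T) = (0.1823 + 0.1328) / 0.2795 = 1.1275 which rounds to 1.13
d₂ = 1.1275 − 0.2795 = 0.8479 which rounds to 0.85
e^(−qT) = e^(−0.013·1.25) = 0.9839;  e^(−rT) = e^(−0.088·1.25) = 0.8958
P = 200·0.8958·N(-0.85) − 240·0.9839·N(-1.13) = 200·0.8958·0.1977 − 240·0.9839·0.1292 = 35.4199 − 30.5088 = 4.9112

€4.91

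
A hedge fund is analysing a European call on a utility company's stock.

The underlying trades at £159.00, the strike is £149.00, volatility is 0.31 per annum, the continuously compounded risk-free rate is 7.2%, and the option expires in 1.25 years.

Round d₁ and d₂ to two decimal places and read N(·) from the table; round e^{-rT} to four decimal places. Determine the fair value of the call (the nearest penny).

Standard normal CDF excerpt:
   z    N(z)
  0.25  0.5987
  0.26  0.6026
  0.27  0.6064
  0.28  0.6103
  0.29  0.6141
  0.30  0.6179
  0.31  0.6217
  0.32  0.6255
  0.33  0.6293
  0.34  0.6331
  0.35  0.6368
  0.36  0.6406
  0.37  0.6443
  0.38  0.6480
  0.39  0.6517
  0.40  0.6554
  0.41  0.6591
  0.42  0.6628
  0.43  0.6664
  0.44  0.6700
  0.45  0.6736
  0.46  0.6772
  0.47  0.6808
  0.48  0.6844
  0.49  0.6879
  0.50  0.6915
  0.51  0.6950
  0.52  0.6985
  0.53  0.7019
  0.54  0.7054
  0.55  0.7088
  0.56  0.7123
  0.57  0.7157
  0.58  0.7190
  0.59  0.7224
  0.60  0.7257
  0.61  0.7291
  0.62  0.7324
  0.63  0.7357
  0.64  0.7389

T = 1.25;  σ√T = 0.3466
d₁ = [ln(159/149) + (0.072 + 0.31²/2)·1.25] / 0.3466 = [0.0650 + 0.1501] / 0.3466 = 0.6204 → 0.62
d₂ = d₁ − σ√T = 0.6204 − 0.3466 = 0.2738 → 0.27
exp(−rT) = exp(−0.072·1.25) = 0.9139
N(d₁) = N(0.62) = 0.7324;  N(d₂) = N(0.27) = 0.6064
C = 159·0.7324 − 149·0.9139·0.6064 = 116.4516 − 82.5742 = 33.8774

£33.88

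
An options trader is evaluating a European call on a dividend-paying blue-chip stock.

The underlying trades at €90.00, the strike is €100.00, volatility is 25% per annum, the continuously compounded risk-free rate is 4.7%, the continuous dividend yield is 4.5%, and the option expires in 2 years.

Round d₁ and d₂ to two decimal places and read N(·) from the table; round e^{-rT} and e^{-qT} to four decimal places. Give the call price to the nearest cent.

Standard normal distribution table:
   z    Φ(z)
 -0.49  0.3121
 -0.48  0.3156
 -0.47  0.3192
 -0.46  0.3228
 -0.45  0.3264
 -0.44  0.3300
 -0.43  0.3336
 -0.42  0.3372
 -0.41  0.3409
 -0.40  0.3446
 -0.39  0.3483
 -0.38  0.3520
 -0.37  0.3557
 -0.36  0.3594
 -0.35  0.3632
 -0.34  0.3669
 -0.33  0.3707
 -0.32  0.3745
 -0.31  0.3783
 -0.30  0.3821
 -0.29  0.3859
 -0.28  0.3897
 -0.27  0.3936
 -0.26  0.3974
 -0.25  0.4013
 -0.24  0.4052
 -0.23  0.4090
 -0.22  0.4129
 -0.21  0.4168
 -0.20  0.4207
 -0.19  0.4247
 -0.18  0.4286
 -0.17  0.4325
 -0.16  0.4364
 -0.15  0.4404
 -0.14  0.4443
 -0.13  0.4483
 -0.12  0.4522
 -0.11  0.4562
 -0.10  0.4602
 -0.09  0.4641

T = 2;  σ√T = 0.3536
ln(S/K) + (r − q + σ²/2)T = ln(90/100) + (0.047 − 0.045 + 0.25²/2)·2 = -0.1054 + 0.0665 = -0.0389
d₁ = -0.0389 / 0.3536 = -0.1099 which rounds to -0.11
d₂ = d₁ − σ√T = -0.1099 − 0.3536 = -0.4635 which rounds to -0.46
exp(−qT) = exp(−0.045·2) = 0.9139;  exp(−rT) = exp(−0.047·2) = 0.9103
N(d₁) = N(-0.11) = 0.4562;  N(d₂) = N(-0.46) = 0.3228
C = 90·0.9139·0.4562 − 100·0.9103·0.3228 = 37.5229 − 29.3845 = 8.1384

€8.14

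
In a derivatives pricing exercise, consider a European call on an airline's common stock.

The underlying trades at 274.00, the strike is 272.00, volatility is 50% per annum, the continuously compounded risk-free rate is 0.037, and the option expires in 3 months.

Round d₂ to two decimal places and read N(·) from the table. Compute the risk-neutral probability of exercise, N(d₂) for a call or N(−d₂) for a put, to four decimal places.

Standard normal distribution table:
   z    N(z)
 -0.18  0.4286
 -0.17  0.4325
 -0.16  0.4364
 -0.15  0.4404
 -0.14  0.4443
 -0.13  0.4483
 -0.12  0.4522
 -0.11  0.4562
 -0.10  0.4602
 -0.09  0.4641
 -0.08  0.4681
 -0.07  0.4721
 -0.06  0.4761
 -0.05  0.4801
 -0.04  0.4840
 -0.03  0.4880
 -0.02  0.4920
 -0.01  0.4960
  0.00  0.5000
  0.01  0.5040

0.4761

σ√T = 0.5·√0.25 = 0.2500
d₁ = [ln(274/272) + (0.037 + ½·0.5²)·0.25] / (σ√T) = (0.0073 + 0.0405) / 0.2500 = 0.1913 ≈ 0.19
d₂ = 0.1913 − 0.2500 = -0.0587 ≈ -0.06
Risk-neutral Pr[S_T > K] = N(d₂) = N(-0.06) = 0.4761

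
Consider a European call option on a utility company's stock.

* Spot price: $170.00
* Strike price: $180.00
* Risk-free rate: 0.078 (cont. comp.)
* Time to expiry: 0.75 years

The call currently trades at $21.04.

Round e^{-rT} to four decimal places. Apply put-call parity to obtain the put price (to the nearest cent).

$20.82

exp(−rT) = exp(−0.078·0.75) = 0.9432
Put-call parity: C − P = S − K·e^(−rT) = 170 − 180·0.9432 = 170 − 169.7760 = 0.2240
P = C − (C − P) = 21.04 − (0.2240) = 20.8160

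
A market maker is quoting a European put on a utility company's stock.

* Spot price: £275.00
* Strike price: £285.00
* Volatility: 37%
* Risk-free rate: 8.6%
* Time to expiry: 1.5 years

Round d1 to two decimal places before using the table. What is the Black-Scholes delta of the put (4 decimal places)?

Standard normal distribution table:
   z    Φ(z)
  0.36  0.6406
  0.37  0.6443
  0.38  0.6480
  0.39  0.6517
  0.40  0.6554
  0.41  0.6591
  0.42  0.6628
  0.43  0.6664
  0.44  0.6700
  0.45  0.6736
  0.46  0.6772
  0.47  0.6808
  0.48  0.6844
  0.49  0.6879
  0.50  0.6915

-0.3336

T = 1.5;  σ√T = 0.4532
d₁ = [ln(275/285) + (0.086 + ½·0.37²)·1.5] / (σ√T) = (-0.0357 + 0.2317) / 0.4532 = 0.4324 ⇒ 0.43
N(d₁) = N(0.43) = 0.6664
Δ_put = N(d₁) − 1 = 0.6664 − 1 = -0.3336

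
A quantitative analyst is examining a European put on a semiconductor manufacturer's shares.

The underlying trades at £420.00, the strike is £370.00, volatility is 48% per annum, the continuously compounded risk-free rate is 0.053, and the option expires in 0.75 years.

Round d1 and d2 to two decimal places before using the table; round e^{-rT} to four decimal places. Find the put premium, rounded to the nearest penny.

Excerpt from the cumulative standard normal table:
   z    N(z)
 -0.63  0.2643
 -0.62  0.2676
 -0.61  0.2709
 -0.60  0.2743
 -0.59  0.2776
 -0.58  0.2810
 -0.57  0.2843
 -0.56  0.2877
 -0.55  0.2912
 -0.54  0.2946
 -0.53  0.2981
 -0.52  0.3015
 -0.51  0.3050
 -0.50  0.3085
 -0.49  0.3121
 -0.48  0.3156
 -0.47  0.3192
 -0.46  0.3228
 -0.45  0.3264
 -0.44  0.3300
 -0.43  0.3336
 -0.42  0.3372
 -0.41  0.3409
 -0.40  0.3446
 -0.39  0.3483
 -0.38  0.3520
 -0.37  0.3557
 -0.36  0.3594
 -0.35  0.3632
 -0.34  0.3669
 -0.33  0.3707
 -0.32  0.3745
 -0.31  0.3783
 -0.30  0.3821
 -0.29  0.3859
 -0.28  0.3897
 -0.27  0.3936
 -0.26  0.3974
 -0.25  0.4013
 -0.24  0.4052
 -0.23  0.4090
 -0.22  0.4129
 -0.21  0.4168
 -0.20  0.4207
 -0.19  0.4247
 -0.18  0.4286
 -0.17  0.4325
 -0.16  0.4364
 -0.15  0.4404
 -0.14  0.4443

σ√T = 0.48·√0.75 = 0.4157
ln(S/K) + (r + σ²/2)T = ln(420/370) + (0.053 + 0.48²/2)·0.75 = 0.1268 + 0.1261 = 0.2529
d₁ = 0.2529 / 0.4157 = 0.6084 → 0.61
d₂ = d₁ − σ√T = 0.6084 − 0.4157 = 0.1927 → 0.19
exp(−rT) = exp(−0.053·0.75) = 0.9610
N(−d₂) = N(-0.19) = 0.4247;  N(−d₁) = N(-0.61) = 0.2709
P = 370·0.9610·0.4247 − 420·0.2709 = 151.0106 − 113.7780 = 37.2326

£37.23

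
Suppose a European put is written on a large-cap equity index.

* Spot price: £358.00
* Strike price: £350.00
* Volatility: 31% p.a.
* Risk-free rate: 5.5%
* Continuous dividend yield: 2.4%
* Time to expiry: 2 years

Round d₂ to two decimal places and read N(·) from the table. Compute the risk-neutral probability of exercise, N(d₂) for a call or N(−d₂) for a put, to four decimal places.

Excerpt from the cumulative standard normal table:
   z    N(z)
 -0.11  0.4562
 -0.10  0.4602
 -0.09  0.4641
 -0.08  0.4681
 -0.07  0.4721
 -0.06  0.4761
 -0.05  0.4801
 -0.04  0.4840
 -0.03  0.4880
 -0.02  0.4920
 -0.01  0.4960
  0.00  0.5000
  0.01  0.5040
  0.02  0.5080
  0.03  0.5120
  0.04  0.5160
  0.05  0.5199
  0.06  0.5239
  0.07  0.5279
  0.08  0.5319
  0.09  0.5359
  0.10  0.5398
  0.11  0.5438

0.5120

σ√T = 0.31·√2 = 0.4384
d₁ = [ln(358/350) + (0.055 − 0.024 + 0.31²/2)·2] / 0.4384 = [0.0226 + 0.1581] / 0.4384 = 0.4122 ⇒ 0.41
d₂ = d₁ − σ√T = 0.4122 − 0.4384 = -0.0262 ⇒ -0.03
Pr(exercise) under Q = N(−d₂) = N(0.03) = 0.5120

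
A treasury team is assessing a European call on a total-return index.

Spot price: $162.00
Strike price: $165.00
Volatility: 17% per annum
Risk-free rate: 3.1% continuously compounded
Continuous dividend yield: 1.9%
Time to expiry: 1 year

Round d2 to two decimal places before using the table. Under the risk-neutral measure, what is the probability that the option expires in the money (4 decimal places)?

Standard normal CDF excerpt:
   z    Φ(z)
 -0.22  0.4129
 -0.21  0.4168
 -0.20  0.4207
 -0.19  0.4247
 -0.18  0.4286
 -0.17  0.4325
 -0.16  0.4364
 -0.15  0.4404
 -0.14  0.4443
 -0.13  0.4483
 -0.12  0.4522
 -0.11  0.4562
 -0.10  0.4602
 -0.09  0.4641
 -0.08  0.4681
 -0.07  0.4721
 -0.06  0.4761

T = 1;  σ√T = 0.1700
d₁ = [ln(162/165) + (0.031 − 0.019 + 0.17²/2)·1] / 0.1700 = [-0.0183 + 0.0265] / 0.1700 = 0.0477 ⇒ 0.05
d₂ = d₁ − σ√T = 0.0477 − 0.1700 = -0.1223 ⇒ -0.12
Pr(exercise) under Q = N(d₂) = 0.4522

0.4522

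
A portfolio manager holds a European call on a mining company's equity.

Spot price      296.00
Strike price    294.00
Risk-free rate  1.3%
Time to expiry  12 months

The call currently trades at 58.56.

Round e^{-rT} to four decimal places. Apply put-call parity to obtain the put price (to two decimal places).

e^(−rT) = e^(−0.013·1) = 0.9871
Put-call parity: C − P = S − K·e^(−rT) = 296 − 294·0.9871 = 296 − 290.2074 = 5.7926
P = C − (C − P) = 58.56 − (5.7926) = 52.7674

52.77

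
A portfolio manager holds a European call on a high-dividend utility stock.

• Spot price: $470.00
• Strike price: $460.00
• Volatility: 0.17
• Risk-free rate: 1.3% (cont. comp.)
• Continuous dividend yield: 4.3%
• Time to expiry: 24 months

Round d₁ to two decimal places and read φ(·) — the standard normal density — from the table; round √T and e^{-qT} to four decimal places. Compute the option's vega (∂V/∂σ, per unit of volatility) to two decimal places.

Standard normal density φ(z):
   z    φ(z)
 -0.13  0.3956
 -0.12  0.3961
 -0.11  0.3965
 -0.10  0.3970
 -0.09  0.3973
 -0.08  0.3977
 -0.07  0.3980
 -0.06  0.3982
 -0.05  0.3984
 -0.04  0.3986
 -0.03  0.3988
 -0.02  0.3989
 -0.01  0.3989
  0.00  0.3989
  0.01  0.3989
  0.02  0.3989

σ√T = 0.17 × 1.4142 = 0.2404
d₁ = [ln(470/460) + (0.013 − 0.043 + 0.17²/2)·2] / 0.2404 = [0.0215 − 0.0311] / 0.2404 = -0.0399 → -0.04
√T = √2 = 1.4142
φ(d₁) = φ(-0.04) = 0.3986
e^(−qT) = e^(−0.043·2) = 0.9176
vega = S·e^(−qT)·φ(d₁)·√T = 470·0.9176·0.3986·1.4142 = 243.1081

243.11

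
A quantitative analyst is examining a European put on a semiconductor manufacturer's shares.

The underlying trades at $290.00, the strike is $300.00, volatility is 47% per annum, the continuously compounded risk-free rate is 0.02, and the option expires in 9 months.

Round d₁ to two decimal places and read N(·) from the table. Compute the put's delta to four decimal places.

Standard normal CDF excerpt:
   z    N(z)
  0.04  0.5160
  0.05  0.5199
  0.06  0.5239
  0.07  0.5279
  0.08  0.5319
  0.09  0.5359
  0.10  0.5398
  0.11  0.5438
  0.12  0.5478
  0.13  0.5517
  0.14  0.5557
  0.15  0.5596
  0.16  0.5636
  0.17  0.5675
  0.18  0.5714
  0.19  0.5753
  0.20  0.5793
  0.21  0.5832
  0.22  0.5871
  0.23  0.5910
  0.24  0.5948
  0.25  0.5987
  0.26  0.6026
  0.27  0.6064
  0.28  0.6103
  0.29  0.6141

-0.4364

T = 0.75;  σ√T = 0.4070
ln(S/K) + (r + σ²/2)T = ln(290/300) + (0.02 + 0.47²/2)·0.75 = -0.0339 + 0.0978 = 0.0639
d₁ = 0.0639 / 0.4070 = 0.1571 → 0.16
N(d₁) = N(0.16) = 0.5636
Δ_put = N(d₁) − 1 = 0.5636 − 1 = -0.4364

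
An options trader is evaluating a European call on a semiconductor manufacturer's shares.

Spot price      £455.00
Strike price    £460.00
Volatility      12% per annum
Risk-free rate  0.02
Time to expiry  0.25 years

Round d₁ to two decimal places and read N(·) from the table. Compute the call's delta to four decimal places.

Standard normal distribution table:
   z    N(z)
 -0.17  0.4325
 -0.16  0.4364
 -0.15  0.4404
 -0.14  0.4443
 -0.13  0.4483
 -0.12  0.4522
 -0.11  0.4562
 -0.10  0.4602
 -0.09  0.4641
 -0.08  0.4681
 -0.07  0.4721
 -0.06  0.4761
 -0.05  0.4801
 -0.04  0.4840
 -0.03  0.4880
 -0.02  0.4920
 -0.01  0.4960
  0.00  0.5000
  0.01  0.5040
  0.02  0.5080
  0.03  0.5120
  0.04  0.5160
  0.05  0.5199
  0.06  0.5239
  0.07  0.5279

T = 0.25;  σ√T = 0.0600
ln(S/K) + (r + σ²/2)T = ln(455/460) + (0.02 + 0.12²/2)·0.25 = -0.0109 + 0.0068 = -0.0041
d₁ = -0.0041 / 0.0600 = -0.0688 ⇒ -0.07
N(d₁) = N(-0.07) = 0.4721
Δ_call = N(d₁) = 0.4721

0.4721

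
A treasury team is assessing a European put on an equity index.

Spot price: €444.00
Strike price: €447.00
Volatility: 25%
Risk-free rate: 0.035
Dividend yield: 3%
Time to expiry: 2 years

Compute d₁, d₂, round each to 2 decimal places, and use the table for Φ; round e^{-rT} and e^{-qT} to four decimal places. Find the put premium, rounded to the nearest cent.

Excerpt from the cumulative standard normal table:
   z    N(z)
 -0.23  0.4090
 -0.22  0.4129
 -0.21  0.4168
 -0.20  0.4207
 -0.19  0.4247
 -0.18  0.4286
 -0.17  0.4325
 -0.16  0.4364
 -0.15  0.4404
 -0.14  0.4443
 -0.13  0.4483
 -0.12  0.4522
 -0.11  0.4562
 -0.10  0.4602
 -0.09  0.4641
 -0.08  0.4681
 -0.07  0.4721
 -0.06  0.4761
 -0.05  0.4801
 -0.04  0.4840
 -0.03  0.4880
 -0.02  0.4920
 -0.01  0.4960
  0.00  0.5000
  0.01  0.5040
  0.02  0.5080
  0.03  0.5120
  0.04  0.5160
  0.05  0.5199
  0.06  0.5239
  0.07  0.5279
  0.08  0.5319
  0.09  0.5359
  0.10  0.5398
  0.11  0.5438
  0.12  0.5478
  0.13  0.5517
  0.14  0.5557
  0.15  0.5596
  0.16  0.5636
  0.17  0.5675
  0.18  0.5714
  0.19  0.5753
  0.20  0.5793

σ√T = 0.25·√2 = 0.3536
d₁ = [ln(444/447) + (0.035 − 0.03 + 0.25²/2)·2] / 0.3536 = [-0.0067 + 0.0725] / 0.3536 = 0.1860 → 0.19
d₂ = d₁ − σ√T = 0.1860 − 0.3536 = -0.1675 → -0.17
e^(−qT) = e^(−0.03·2) = 0.9418;  e^(−rT) = e^(−0.035·2) = 0.9324
N(−d₂) = N(0.17) = 0.5675;  N(−d₁) = N(-0.19) = 0.4247
P = 447·0.9324·0.5675 − 444·0.9418·0.4247 = 236.5242 − 177.5922 = 58.9320

€58.93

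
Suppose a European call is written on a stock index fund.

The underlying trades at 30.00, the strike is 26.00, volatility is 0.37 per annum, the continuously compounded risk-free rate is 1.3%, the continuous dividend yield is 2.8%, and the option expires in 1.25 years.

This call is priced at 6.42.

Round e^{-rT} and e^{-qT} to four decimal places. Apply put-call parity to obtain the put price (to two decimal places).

3.03

e^(−qT) = e^(−0.028·1.25) = 0.9656;  e^(−rT) = e^(−0.013·1.25) = 0.9839
Put-call parity: C − P = S·e^(−qT) − K·e^(−rT) = 30·0.9656 − 26·0.9839 = 28.9680 − 25.5814 = 3.3866
P = C − (C − P) = 6.42 − (3.3866) = 3.0334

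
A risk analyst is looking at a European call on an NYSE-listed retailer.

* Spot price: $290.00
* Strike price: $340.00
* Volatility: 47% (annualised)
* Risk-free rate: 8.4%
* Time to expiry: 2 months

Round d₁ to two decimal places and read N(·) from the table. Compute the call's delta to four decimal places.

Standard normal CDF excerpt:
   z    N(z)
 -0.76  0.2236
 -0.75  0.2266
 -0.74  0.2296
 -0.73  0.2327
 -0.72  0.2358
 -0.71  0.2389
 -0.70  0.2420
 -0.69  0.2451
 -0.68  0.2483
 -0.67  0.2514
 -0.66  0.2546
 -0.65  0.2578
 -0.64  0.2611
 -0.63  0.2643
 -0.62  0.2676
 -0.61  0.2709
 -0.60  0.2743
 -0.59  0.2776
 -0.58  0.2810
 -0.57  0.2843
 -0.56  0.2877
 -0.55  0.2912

σ√T = 0.47 × 0.4082 = 0.1919
d₁ = [ln(290/340) + (0.084 + 0.47²/2)·0.1667] / 0.1919 = [-0.1591 + 0.0324] / 0.1919 = -0.6601 ≈ -0.66
N(d₁) = N(-0.66) = 0.2546
Δ_call = N(d₁) = 0.2546

0.2546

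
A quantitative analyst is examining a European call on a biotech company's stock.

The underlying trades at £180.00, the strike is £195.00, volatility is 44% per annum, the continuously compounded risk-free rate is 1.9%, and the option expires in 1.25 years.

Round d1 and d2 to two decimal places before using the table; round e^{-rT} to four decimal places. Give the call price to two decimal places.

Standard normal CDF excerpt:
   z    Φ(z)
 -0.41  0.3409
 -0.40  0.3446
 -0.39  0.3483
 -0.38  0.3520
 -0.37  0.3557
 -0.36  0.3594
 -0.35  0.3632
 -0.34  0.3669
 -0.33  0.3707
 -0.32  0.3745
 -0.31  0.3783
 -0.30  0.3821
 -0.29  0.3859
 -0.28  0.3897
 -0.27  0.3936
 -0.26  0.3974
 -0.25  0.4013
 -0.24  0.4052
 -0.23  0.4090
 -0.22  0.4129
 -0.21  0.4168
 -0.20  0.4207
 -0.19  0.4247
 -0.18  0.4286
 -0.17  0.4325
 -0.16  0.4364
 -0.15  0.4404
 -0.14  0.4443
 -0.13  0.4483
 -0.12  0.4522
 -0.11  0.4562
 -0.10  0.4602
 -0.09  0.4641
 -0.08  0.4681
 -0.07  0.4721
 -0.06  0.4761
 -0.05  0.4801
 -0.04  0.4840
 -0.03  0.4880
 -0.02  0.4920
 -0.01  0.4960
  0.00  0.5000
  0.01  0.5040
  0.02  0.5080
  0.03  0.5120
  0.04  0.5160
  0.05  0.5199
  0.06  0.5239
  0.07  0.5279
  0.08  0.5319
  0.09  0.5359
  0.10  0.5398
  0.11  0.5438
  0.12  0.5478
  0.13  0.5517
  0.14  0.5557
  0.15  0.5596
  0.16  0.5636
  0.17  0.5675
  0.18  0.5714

£30.87

T = 1.25;  σ√T = 0.4919
ln(S/K) + (r + σ²/2)T = ln(180/195) + (0.019 + 0.44²/2)·1.25 = -0.0800 + 0.1447 = 0.0647
d₁ = 0.0647 / 0.4919 = 0.1315 which rounds to 0.13
d₂ = d₁ − σ√T = 0.1315 − 0.4919 = -0.3604 which rounds to -0.36
e^(−rT) = e^(−0.019·1.25) = 0.9765
N(d₁) = N(0.13) = 0.5517;  N(d₂) = N(-0.36) = 0.3594
C = 180·0.5517 − 195·0.9765·0.3594 = 99.3060 − 68.4360 = 30.8700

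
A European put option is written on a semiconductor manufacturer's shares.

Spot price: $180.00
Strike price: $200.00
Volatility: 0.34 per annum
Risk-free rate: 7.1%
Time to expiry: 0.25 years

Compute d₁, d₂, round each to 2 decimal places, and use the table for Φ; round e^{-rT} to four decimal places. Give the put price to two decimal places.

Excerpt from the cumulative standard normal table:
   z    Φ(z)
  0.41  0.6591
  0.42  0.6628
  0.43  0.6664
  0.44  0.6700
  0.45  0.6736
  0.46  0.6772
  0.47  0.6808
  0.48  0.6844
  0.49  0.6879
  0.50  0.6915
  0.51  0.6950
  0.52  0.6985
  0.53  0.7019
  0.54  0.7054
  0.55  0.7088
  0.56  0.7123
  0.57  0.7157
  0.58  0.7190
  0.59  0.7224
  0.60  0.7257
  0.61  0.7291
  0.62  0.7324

$22.63

σ√T = 0.34 × 0.5000 = 0.1700
d₁ = [ln(180/200) + (0.071 + ½·0.34²)·0.25] / (σ√T) = (-0.1054 + 0.0322) / 0.1700 = -0.4304 ≈ -0.43
d₂ = -0.4304 − 0.1700 = -0.6004 ≈ -0.60
exp(−rT) = exp(−0.071·0.25) = 0.9824
N(−d₂) = N(0.60) = 0.7257;  N(−d₁) = N(0.43) = 0.6664
P = 200·0.9824·0.7257 − 180·0.6664 = 142.5855 − 119.9520 = 22.6335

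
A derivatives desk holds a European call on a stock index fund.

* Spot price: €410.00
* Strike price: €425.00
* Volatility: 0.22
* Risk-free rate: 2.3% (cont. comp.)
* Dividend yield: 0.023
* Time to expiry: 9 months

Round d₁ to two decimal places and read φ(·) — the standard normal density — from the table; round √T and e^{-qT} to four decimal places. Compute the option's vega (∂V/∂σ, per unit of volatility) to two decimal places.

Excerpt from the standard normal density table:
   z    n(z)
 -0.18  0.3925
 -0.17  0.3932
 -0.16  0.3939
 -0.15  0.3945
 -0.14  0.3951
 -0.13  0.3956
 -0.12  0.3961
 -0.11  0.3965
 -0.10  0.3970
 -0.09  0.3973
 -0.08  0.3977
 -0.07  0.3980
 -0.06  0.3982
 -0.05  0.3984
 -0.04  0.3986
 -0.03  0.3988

σ√T = 0.22·√0.75 = 0.1905
d₁ = [ln(410/425) + (0.023 − 0.023 + 0.22²/2)·0.75] / 0.1905 = [-0.0359 + 0.0181] / 0.1905 = -0.0933 ≈ -0.09
√T = √0.75 = 0.8660
φ(d₁) = φ(-0.09) = 0.3973
e^(−qT) = e^(−0.023·0.75) = 0.9829
vega = S·e^(−qT)·φ(d₁)·√T = 410·0.9829·0.3973·0.8660 = 138.6531

138.65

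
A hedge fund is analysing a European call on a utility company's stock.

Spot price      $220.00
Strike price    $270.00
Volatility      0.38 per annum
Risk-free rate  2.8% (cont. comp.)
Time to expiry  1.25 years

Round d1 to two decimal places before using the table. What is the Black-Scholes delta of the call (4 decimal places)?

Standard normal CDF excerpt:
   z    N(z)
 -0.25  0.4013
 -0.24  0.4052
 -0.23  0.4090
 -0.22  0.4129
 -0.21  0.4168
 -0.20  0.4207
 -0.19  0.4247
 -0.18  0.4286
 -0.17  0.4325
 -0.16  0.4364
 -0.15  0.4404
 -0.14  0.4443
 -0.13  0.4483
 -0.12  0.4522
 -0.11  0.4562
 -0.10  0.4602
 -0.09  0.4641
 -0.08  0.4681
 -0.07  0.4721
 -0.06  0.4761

0.4247

σ√T = 0.38·√1.25 = 0.4249
d₁ = [ln(220/270) + (0.028 + 0.38²/2)·1.25] / 0.4249 = [-0.2048 + 0.1253] / 0.4249 = -0.1872 which rounds to -0.19
N(d₁) = N(-0.19) = 0.4247
Δ_call = N(d₁) = 0.4247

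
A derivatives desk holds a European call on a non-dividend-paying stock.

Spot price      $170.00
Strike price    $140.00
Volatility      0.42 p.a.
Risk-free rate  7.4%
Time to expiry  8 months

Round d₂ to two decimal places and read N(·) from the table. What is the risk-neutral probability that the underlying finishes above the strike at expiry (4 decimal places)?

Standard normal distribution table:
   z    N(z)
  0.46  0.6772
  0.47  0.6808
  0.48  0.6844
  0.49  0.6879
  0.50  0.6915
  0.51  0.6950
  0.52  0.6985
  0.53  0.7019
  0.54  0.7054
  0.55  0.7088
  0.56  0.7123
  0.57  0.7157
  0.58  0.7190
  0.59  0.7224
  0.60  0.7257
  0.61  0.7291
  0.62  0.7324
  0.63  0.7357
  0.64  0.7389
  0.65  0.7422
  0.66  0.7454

0.7054

σ√T = 0.42 × 0.8165 = 0.3429
d₁ = [ln(170/140) + (0.074 + 0.42²/2)·0.6667] / 0.3429 = [0.1942 + 0.1081] / 0.3429 = 0.8815 ≈ 0.88
d₂ = d₁ − σ√T = 0.8815 − 0.3429 = 0.5386 ≈ 0.54
Risk-neutral Pr[S_T > K] = N(d₂) = N(0.54) = 0.7054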